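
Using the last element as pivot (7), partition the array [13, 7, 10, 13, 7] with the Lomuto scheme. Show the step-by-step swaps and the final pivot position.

Lomuto partition with pivot = 7:

Initial array: [13, 7, 10, 13, 7]

arr[0]=13 > 7: no swap
arr[1]=7 <= 7: swap with position 0, array becomes [7, 13, 10, 13, 7]
arr[2]=10 > 7: no swap
arr[3]=13 > 7: no swap

Place pivot at position 1: [7, 7, 10, 13, 13]
Pivot position: 1

After partitioning with pivot 7, the array becomes [7, 7, 10, 13, 13]. The pivot is placed at index 1. All elements to the left of the pivot are <= 7, and all elements to the right are > 7.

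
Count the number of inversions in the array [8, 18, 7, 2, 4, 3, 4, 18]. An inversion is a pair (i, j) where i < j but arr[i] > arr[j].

Finding inversions in [8, 18, 7, 2, 4, 3, 4, 18]:

(0, 2): arr[0]=8 > arr[2]=7
(0, 3): arr[0]=8 > arr[3]=2
(0, 4): arr[0]=8 > arr[4]=4
(0, 5): arr[0]=8 > arr[5]=3
(0, 6): arr[0]=8 > arr[6]=4
(1, 2): arr[1]=18 > arr[2]=7
(1, 3): arr[1]=18 > arr[3]=2
(1, 4): arr[1]=18 > arr[4]=4
(1, 5): arr[1]=18 > arr[5]=3
(1, 6): arr[1]=18 > arr[6]=4
(2, 3): arr[2]=7 > arr[3]=2
(2, 4): arr[2]=7 > arr[4]=4
(2, 5): arr[2]=7 > arr[5]=3
(2, 6): arr[2]=7 > arr[6]=4
(4, 5): arr[4]=4 > arr[5]=3

Total inversions: 15

The array has 15 inversion(s): (0,2), (0,3), (0,4), (0,5), (0,6), (1,2), (1,3), (1,4), (1,5), (1,6), (2,3), (2,4), (2,5), (2,6), (4,5). Each pair (i,j) satisfies i < j and arr[i] > arr[j].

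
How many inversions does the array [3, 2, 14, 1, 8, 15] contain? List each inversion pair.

Finding inversions in [3, 2, 14, 1, 8, 15]:

(0, 1): arr[0]=3 > arr[1]=2
(0, 3): arr[0]=3 > arr[3]=1
(1, 3): arr[1]=2 > arr[3]=1
(2, 3): arr[2]=14 > arr[3]=1
(2, 4): arr[2]=14 > arr[4]=8

Total inversions: 5

The array has 5 inversion(s): (0,1), (0,3), (1,3), (2,3), (2,4). Each pair (i,j) satisfies i < j and arr[i] > arr[j].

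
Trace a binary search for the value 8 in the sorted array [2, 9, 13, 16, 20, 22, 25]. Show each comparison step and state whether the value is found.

Binary search for 8 in [2, 9, 13, 16, 20, 22, 25]:

lo=0, hi=6, mid=3, arr[mid]=16 -> 16 > 8, search left half
lo=0, hi=2, mid=1, arr[mid]=9 -> 9 > 8, search left half
lo=0, hi=0, mid=0, arr[mid]=2 -> 2 < 8, search right half
lo=1 > hi=0, target 8 not found

Binary search determines that 8 is not in the array after 3 comparisons. The search space was exhausted without finding the target.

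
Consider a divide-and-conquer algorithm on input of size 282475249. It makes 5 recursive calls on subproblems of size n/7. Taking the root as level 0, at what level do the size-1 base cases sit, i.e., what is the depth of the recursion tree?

For divide and conquer with division factor 7:

Problem sizes at each level:
Level 0: 282475249
Level 1: 40353607
Level 2: 5764801
Level 3: 823543
Level 4: 117649
Level 5: 16807
Level 6: 2401
Level 7: 343
Level 8: 49
Level 9: 7
Level 10: 1

The root is level 0 and the size-1 base case is level 10 (the tree spans levels 0 through 10, i.e. 11 levels counting the root), so the depth is the number of divisions: log_7(282475249) = 10

The recursion tree depth is log_7(282475249) = 10. At each level, the problem size is divided by 7, so it takes 10 divisions to reduce to a base case of size 1. The algorithm makes 5 recursive calls at each level.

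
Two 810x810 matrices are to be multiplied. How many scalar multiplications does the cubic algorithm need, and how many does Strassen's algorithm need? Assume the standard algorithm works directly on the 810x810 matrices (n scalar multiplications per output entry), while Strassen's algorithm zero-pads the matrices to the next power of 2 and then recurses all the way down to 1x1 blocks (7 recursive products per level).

Matrix multiplication for 810x810 matrices:

Strassen's algorithm requires power-of-2 dimensions. Pad 810x810 to 1024x1024 (next power of 2).

Standard algorithm: 810^3 = 531441000 multiplications
Strassen's algorithm: 7^(log2(1024)) = 7^10 = 282475249 multiplications
Savings: 531441000 - 282475249 = 248965751 multiplications

Standard: 531441000 multiplications (810^3). Strassen: 282475249 multiplications (7^10, after padding to 1024x1024). Strassen reduces 8 recursive multiplications to 7 at each level.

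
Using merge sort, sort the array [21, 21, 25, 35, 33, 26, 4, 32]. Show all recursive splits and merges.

Merge sort trace:

Split: [21, 21, 25, 35, 33, 26, 4, 32] -> [21, 21, 25, 35] and [33, 26, 4, 32]
  Split: [21, 21, 25, 35] -> [21, 21] and [25, 35]
    Split: [21, 21] -> [21] and [21]
    Merge: [21] + [21] -> [21, 21]
    Split: [25, 35] -> [25] and [35]
    Merge: [25] + [35] -> [25, 35]
  Merge: [21, 21] + [25, 35] -> [21, 21, 25, 35]
  Split: [33, 26, 4, 32] -> [33, 26] and [4, 32]
    Split: [33, 26] -> [33] and [26]
    Merge: [33] + [26] -> [26, 33]
    Split: [4, 32] -> [4] and [32]
    Merge: [4] + [32] -> [4, 32]
  Merge: [26, 33] + [4, 32] -> [4, 26, 32, 33]
Merge: [21, 21, 25, 35] + [4, 26, 32, 33] -> [4, 21, 21, 25, 26, 32, 33, 35]

Final sorted array: [4, 21, 21, 25, 26, 32, 33, 35]

The merge sort proceeds by recursively splitting the array and merging sorted halves.
After all merges, the sorted array is [4, 21, 21, 25, 26, 32, 33, 35].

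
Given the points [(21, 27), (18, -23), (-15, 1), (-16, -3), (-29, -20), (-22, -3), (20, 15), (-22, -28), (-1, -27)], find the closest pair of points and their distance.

Computing all pairwise distances among 9 points:

d((21, 27), (18, -23)) = 50.0899
d((21, 27), (-15, 1)) = 44.4072
d((21, 27), (-16, -3)) = 47.634
d((21, 27), (-29, -20)) = 68.6222
d((21, 27), (-22, -3)) = 52.4309
d((21, 27), (20, 15)) = 12.0416
d((21, 27), (-22, -28)) = 69.814
d((21, 27), (-1, -27)) = 58.3095
d((18, -23), (-15, 1)) = 40.8044
d((18, -23), (-16, -3)) = 39.4462
d((18, -23), (-29, -20)) = 47.0956
d((18, -23), (-22, -3)) = 44.7214
d((18, -23), (20, 15)) = 38.0526
d((18, -23), (-22, -28)) = 40.3113
d((18, -23), (-1, -27)) = 19.4165
d((-15, 1), (-16, -3)) = 4.1231 <-- minimum
d((-15, 1), (-29, -20)) = 25.2389
d((-15, 1), (-22, -3)) = 8.0623
d((-15, 1), (20, 15)) = 37.6962
d((-15, 1), (-22, -28)) = 29.8329
d((-15, 1), (-1, -27)) = 31.305
d((-16, -3), (-29, -20)) = 21.4009
d((-16, -3), (-22, -3)) = 6.0
d((-16, -3), (20, 15)) = 40.2492
d((-16, -3), (-22, -28)) = 25.7099
d((-16, -3), (-1, -27)) = 28.3019
d((-29, -20), (-22, -3)) = 18.3848
d((-29, -20), (20, 15)) = 60.2163
d((-29, -20), (-22, -28)) = 10.6301
d((-29, -20), (-1, -27)) = 28.8617
d((-22, -3), (20, 15)) = 45.6946
d((-22, -3), (-22, -28)) = 25.0
d((-22, -3), (-1, -27)) = 31.8904
d((20, 15), (-22, -28)) = 60.1082
d((20, 15), (-1, -27)) = 46.9574
d((-22, -28), (-1, -27)) = 21.0238

Closest pair: (-15, 1) and (-16, -3) with distance 4.1231

The closest pair is (-15, 1) and (-16, -3) with Euclidean distance 4.1231. For 9 points, brute-force pairwise comparison is shown above. For large n, the divide-and-conquer algorithm (sort by x, recurse on halves, check the dividing strip) achieves O(n log n).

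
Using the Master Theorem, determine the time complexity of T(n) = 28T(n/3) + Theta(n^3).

Master Theorem for T(n) = 28T(n/3) + O(n^3):

a = 28, b = 3, c = 3
log_b(a) = log_3(28) = 3.0331

Case 1: c = 3 < log_3(28) = 3.0331
T(n) = O(n^(log_3 28))

For T(n) = 28T(n/3) + O(n^3): log_3(28) = 3.0331. This is Case 1 of the Master Theorem (c < log_b(a), work dominated by leaves), giving O(n^(log_3 28)).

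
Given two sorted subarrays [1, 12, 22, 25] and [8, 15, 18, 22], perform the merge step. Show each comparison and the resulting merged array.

Merging process:

Compare 1 vs 8: take 1 from left. Merged: [1]
Compare 12 vs 8: take 8 from right. Merged: [1, 8]
Compare 12 vs 15: take 12 from left. Merged: [1, 8, 12]
Compare 22 vs 15: take 15 from right. Merged: [1, 8, 12, 15]
Compare 22 vs 18: take 18 from right. Merged: [1, 8, 12, 15, 18]
Compare 22 vs 22: take 22 from left. Merged: [1, 8, 12, 15, 18, 22]
Compare 25 vs 22: take 22 from right. Merged: [1, 8, 12, 15, 18, 22, 22]
Append remaining from left: [25]. Merged: [1, 8, 12, 15, 18, 22, 22, 25]

Final merged array: [1, 8, 12, 15, 18, 22, 22, 25]
Total comparisons: 7

The merged array is [1, 8, 12, 15, 18, 22, 22, 25], requiring 7 comparisons. The merge step runs in O(n) time where n is the total number of elements.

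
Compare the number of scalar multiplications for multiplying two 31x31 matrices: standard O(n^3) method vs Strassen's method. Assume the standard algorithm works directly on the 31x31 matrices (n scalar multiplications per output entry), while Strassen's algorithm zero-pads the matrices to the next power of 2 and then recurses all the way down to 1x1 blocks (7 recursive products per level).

Matrix multiplication for 31x31 matrices:

Strassen's algorithm requires power-of-2 dimensions. Pad 31x31 to 32x32 (next power of 2).

Standard algorithm: 31^3 = 29791 multiplications
Strassen's algorithm: 7^(log2(32)) = 7^5 = 16807 multiplications
Savings: 29791 - 16807 = 12984 multiplications

Standard: 29791 multiplications (31^3). Strassen: 16807 multiplications (7^5, after padding to 32x32). Strassen reduces 8 recursive multiplications to 7 at each level.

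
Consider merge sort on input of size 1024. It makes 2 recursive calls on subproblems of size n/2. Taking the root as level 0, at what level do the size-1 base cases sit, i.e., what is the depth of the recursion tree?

For divide and conquer with division factor 2:

Problem sizes at each level:
Level 0: 1024
Level 1: 512
Level 2: 256
Level 3: 128
Level 4: 64
Level 5: 32
Level 6: 16
Level 7: 8
Level 8: 4
Level 9: 2
Level 10: 1

The root is level 0 and the size-1 base case is level 10 (the tree spans levels 0 through 10, i.e. 11 levels counting the root), so the depth is the number of divisions: log_2(1024) = 10

The recursion tree depth is log_2(1024) = 10. At each level, the problem size is divided by 2, so it takes 10 divisions to reduce to a base case of size 1. The algorithm makes 2 recursive calls at each level.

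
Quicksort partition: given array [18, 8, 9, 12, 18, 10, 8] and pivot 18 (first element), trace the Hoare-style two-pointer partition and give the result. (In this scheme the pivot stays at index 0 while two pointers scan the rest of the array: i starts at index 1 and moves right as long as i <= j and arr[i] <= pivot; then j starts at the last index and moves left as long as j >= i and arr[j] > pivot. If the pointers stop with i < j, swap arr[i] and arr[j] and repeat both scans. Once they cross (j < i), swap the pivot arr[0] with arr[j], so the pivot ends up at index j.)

Hoare-style two-pointer partition with pivot = 18:

Initial array: [18, 8, 9, 12, 18, 10, 8]

Pointers start at i = 1, j = 6.
i ends at 7, j ends at 6: the pointers have crossed (j < i), so scanning stops.

Swap pivot arr[0] with arr[6] to place pivot at position 6: [8, 8, 9, 12, 18, 10, 18]
Pivot position: 6

After partitioning with pivot 18, the array becomes [8, 8, 9, 12, 18, 10, 18]. The pivot is placed at index 6. All elements to the left of the pivot are <= 18, and all elements to the right are > 18.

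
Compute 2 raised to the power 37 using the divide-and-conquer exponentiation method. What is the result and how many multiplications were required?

Computing 2^37 by squaring (build up from 2^1; each line after the first costs one multiplication):

2^1 = 2
2^2 = (2^1)^2 = 2^2 = 4
2^4 = (2^2)^2 = 4^2 = 16
2^8 = (2^4)^2 = 16^2 = 256
2^9 = 2 * 2^8 = 2 * 256 = 512
2^18 = (2^9)^2 = 512^2 = 262144
2^36 = (2^18)^2 = 262144^2 = 68719476736
2^37 = 2 * 2^36 = 2 * 68719476736 = 137438953472

Result: 137438953472
Multiplications needed: 7 (7 lines after 2^1)

2^37 = 137438953472. Using exponentiation by squaring, this requires 7 multiplications. The key idea: if the exponent is even, square the half-power; if odd, multiply by the base once.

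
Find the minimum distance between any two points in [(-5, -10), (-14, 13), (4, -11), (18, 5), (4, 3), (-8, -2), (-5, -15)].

Computing all pairwise distances among 7 points:

d((-5, -10), (-14, 13)) = 24.6982
d((-5, -10), (4, -11)) = 9.0554
d((-5, -10), (18, 5)) = 27.4591
d((-5, -10), (4, 3)) = 15.8114
d((-5, -10), (-8, -2)) = 8.544
d((-5, -10), (-5, -15)) = 5.0 <-- minimum
d((-14, 13), (4, -11)) = 30.0
d((-14, 13), (18, 5)) = 32.9848
d((-14, 13), (4, 3)) = 20.5913
d((-14, 13), (-8, -2)) = 16.1555
d((-14, 13), (-5, -15)) = 29.4109
d((4, -11), (18, 5)) = 21.2603
d((4, -11), (4, 3)) = 14.0
d((4, -11), (-8, -2)) = 15.0
d((4, -11), (-5, -15)) = 9.8489
d((18, 5), (4, 3)) = 14.1421
d((18, 5), (-8, -2)) = 26.9258
d((18, 5), (-5, -15)) = 30.4795
d((4, 3), (-8, -2)) = 13.0
d((4, 3), (-5, -15)) = 20.1246
d((-8, -2), (-5, -15)) = 13.3417

Closest pair: (-5, -10) and (-5, -15) with distance 5.0

The closest pair is (-5, -10) and (-5, -15) with Euclidean distance 5.0. For 7 points, brute-force pairwise comparison is shown above. For large n, the divide-and-conquer algorithm (sort by x, recurse on halves, check the dividing strip) achieves O(n log n).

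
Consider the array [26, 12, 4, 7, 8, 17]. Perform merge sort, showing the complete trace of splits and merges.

Merge sort trace:

Split: [26, 12, 4, 7, 8, 17] -> [26, 12, 4] and [7, 8, 17]
  Split: [26, 12, 4] -> [26] and [12, 4]
    Split: [12, 4] -> [12] and [4]
    Merge: [12] + [4] -> [4, 12]
  Merge: [26] + [4, 12] -> [4, 12, 26]
  Split: [7, 8, 17] -> [7] and [8, 17]
    Split: [8, 17] -> [8] and [17]
    Merge: [8] + [17] -> [8, 17]
  Merge: [7] + [8, 17] -> [7, 8, 17]
Merge: [4, 12, 26] + [7, 8, 17] -> [4, 7, 8, 12, 17, 26]

Final sorted array: [4, 7, 8, 12, 17, 26]

The merge sort proceeds by recursively splitting the array and merging sorted halves.
After all merges, the sorted array is [4, 7, 8, 12, 17, 26].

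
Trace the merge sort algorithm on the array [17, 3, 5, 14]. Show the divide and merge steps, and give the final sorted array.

Merge sort trace:

Split: [17, 3, 5, 14] -> [17, 3] and [5, 14]
  Split: [17, 3] -> [17] and [3]
  Merge: [17] + [3] -> [3, 17]
  Split: [5, 14] -> [5] and [14]
  Merge: [5] + [14] -> [5, 14]
Merge: [3, 17] + [5, 14] -> [3, 5, 14, 17]

Final sorted array: [3, 5, 14, 17]

The merge sort proceeds by recursively splitting the array and merging sorted halves.
After all merges, the sorted array is [3, 5, 14, 17].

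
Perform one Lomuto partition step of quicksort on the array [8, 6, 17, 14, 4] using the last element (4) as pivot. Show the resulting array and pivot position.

Lomuto partition with pivot = 4:

Initial array: [8, 6, 17, 14, 4]

arr[0]=8 > 4: no swap
arr[1]=6 > 4: no swap
arr[2]=17 > 4: no swap
arr[3]=14 > 4: no swap

Place pivot at position 0: [4, 6, 17, 14, 8]
Pivot position: 0

After partitioning with pivot 4, the array becomes [4, 6, 17, 14, 8]. The pivot is placed at index 0. All elements to the left of the pivot are <= 4, and all elements to the right are > 4.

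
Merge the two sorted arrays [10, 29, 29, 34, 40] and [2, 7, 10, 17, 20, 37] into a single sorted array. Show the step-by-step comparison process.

Merging process:

Compare 10 vs 2: take 2 from right. Merged: [2]
Compare 10 vs 7: take 7 from right. Merged: [2, 7]
Compare 10 vs 10: take 10 from left. Merged: [2, 7, 10]
Compare 29 vs 10: take 10 from right. Merged: [2, 7, 10, 10]
Compare 29 vs 17: take 17 from right. Merged: [2, 7, 10, 10, 17]
Compare 29 vs 20: take 20 from right. Merged: [2, 7, 10, 10, 17, 20]
Compare 29 vs 37: take 29 from left. Merged: [2, 7, 10, 10, 17, 20, 29]
Compare 29 vs 37: take 29 from left. Merged: [2, 7, 10, 10, 17, 20, 29, 29]
Compare 34 vs 37: take 34 from left. Merged: [2, 7, 10, 10, 17, 20, 29, 29, 34]
Compare 40 vs 37: take 37 from right. Merged: [2, 7, 10, 10, 17, 20, 29, 29, 34, 37]
Append remaining from left: [40]. Merged: [2, 7, 10, 10, 17, 20, 29, 29, 34, 37, 40]

Final merged array: [2, 7, 10, 10, 17, 20, 29, 29, 34, 37, 40]
Total comparisons: 10

The merged array is [2, 7, 10, 10, 17, 20, 29, 29, 34, 37, 40], requiring 10 comparisons. The merge step runs in O(n) time where n is the total number of elements.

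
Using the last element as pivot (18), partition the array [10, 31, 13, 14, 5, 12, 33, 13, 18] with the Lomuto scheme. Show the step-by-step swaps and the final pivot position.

Lomuto partition with pivot = 18:

Initial array: [10, 31, 13, 14, 5, 12, 33, 13, 18]

arr[0]=10 <= 18: swap with position 0, array becomes [10, 31, 13, 14, 5, 12, 33, 13, 18]
arr[1]=31 > 18: no swap
arr[2]=13 <= 18: swap with position 1, array becomes [10, 13, 31, 14, 5, 12, 33, 13, 18]
arr[3]=14 <= 18: swap with position 2, array becomes [10, 13, 14, 31, 5, 12, 33, 13, 18]
arr[4]=5 <= 18: swap with position 3, array becomes [10, 13, 14, 5, 31, 12, 33, 13, 18]
arr[5]=12 <= 18: swap with position 4, array becomes [10, 13, 14, 5, 12, 31, 33, 13, 18]
arr[6]=33 > 18: no swap
arr[7]=13 <= 18: swap with position 5, array becomes [10, 13, 14, 5, 12, 13, 33, 31, 18]

Place pivot at position 6: [10, 13, 14, 5, 12, 13, 18, 31, 33]
Pivot position: 6

After partitioning with pivot 18, the array becomes [10, 13, 14, 5, 12, 13, 18, 31, 33]. The pivot is placed at index 6. All elements to the left of the pivot are <= 18, and all elements to the right are > 18.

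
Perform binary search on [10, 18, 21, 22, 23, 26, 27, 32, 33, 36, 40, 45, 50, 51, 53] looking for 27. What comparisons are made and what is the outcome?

Binary search for 27 in [10, 18, 21, 22, 23, 26, 27, 32, 33, 36, 40, 45, 50, 51, 53]:

lo=0, hi=14, mid=7, arr[mid]=32 -> 32 > 27, search left half
lo=0, hi=6, mid=3, arr[mid]=22 -> 22 < 27, search right half
lo=4, hi=6, mid=5, arr[mid]=26 -> 26 < 27, search right half
lo=6, hi=6, mid=6, arr[mid]=27 -> Found target at index 6!

Binary search finds 27 at index 6 after 4 comparisons. The search repeatedly halves the search space by comparing with the middle element.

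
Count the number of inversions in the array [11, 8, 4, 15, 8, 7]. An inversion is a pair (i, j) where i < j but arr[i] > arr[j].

Finding inversions in [11, 8, 4, 15, 8, 7]:

(0, 1): arr[0]=11 > arr[1]=8
(0, 2): arr[0]=11 > arr[2]=4
(0, 4): arr[0]=11 > arr[4]=8
(0, 5): arr[0]=11 > arr[5]=7
(1, 2): arr[1]=8 > arr[2]=4
(1, 5): arr[1]=8 > arr[5]=7
(3, 4): arr[3]=15 > arr[4]=8
(3, 5): arr[3]=15 > arr[5]=7
(4, 5): arr[4]=8 > arr[5]=7

Total inversions: 9

The array has 9 inversion(s): (0,1), (0,2), (0,4), (0,5), (1,2), (1,5), (3,4), (3,5), (4,5). Each pair (i,j) satisfies i < j and arr[i] > arr[j].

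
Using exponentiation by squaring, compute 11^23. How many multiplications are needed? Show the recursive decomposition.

Computing 11^23 by squaring (build up from 11^1; each line after the first costs one multiplication):

11^1 = 11
11^2 = (11^1)^2 = 11^2 = 121
11^4 = (11^2)^2 = 121^2 = 14641
11^5 = 11 * 11^4 = 11 * 14641 = 161051
11^10 = (11^5)^2 = 161051^2 = 25937424601
11^11 = 11 * 11^10 = 11 * 25937424601 = 285311670611
11^22 = (11^11)^2 = 285311670611^2 = 81402749386839761113321
11^23 = 11 * 11^22 = 11 * 81402749386839761113321 = 895430243255237372246531

Result: 895430243255237372246531
Multiplications needed: 7 (7 lines after 11^1)

11^23 = 895430243255237372246531. Using exponentiation by squaring, this requires 7 multiplications. The key idea: if the exponent is even, square the half-power; if odd, multiply by the base once.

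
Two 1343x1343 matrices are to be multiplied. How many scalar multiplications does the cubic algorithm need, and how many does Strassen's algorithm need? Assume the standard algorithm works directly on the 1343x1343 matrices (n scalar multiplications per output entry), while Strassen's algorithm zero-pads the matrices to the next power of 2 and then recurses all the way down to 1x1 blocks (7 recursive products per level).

Matrix multiplication for 1343x1343 matrices:

Strassen's algorithm requires power-of-2 dimensions. Pad 1343x1343 to 2048x2048 (next power of 2).

Standard algorithm: 1343^3 = 2422300607 multiplications
Strassen's algorithm: 7^(log2(2048)) = 7^11 = 1977326743 multiplications
Savings: 2422300607 - 1977326743 = 444973864 multiplications

Standard: 2422300607 multiplications (1343^3). Strassen: 1977326743 multiplications (7^11, after padding to 2048x2048). Strassen reduces 8 recursive multiplications to 7 at each level.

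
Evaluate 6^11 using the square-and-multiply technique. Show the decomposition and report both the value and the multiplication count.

Computing 6^11 by squaring (build up from 6^1; each line after the first costs one multiplication):

6^1 = 6
6^2 = (6^1)^2 = 6^2 = 36
6^4 = (6^2)^2 = 36^2 = 1296
6^5 = 6 * 6^4 = 6 * 1296 = 7776
6^10 = (6^5)^2 = 7776^2 = 60466176
6^11 = 6 * 6^10 = 6 * 60466176 = 362797056

Result: 362797056
Multiplications needed: 5 (5 lines after 6^1)

6^11 = 362797056. Using exponentiation by squaring, this requires 5 multiplications. The key idea: if the exponent is even, square the half-power; if odd, multiply by the base once.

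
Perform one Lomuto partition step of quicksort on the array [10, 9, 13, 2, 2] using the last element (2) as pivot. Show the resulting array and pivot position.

Lomuto partition with pivot = 2:

Initial array: [10, 9, 13, 2, 2]

arr[0]=10 > 2: no swap
arr[1]=9 > 2: no swap
arr[2]=13 > 2: no swap
arr[3]=2 <= 2: swap with position 0, array becomes [2, 9, 13, 10, 2]

Place pivot at position 1: [2, 2, 13, 10, 9]
Pivot position: 1

After partitioning with pivot 2, the array becomes [2, 2, 13, 10, 9]. The pivot is placed at index 1. All elements to the left of the pivot are <= 2, and all elements to the right are > 2.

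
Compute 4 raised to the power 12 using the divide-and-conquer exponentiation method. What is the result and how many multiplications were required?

Computing 4^12 by squaring (build up from 4^1; each line after the first costs one multiplication):

4^1 = 4
4^2 = (4^1)^2 = 4^2 = 16
4^3 = 4 * 4^2 = 4 * 16 = 64
4^6 = (4^3)^2 = 64^2 = 4096
4^12 = (4^6)^2 = 4096^2 = 16777216

Result: 16777216
Multiplications needed: 4 (4 lines after 4^1)

4^12 = 16777216. Using exponentiation by squaring, this requires 4 multiplications. The key idea: if the exponent is even, square the half-power; if odd, multiply by the base once.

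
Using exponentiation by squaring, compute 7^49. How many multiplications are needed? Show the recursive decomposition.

Computing 7^49 by squaring (build up from 7^1; each line after the first costs one multiplication):

7^1 = 7
7^2 = (7^1)^2 = 7^2 = 49
7^3 = 7 * 7^2 = 7 * 49 = 343
7^6 = (7^3)^2 = 343^2 = 117649
7^12 = (7^6)^2 = 117649^2 = 13841287201
7^24 = (7^12)^2 = 13841287201^2 = 191581231380566414401
7^48 = (7^24)^2 = 191581231380566414401^2 = 36703368217294125441230211032033660188801
7^49 = 7 * 7^48 = 7 * 36703368217294125441230211032033660188801 = 256923577521058878088611477224235621321607

Result: 256923577521058878088611477224235621321607
Multiplications needed: 7 (7 lines after 7^1)

7^49 = 256923577521058878088611477224235621321607. Using exponentiation by squaring, this requires 7 multiplications. The key idea: if the exponent is even, square the half-power; if odd, multiply by the base once.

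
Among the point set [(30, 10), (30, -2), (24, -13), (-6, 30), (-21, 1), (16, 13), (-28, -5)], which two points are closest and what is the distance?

Computing all pairwise distances among 7 points:

d((30, 10), (30, -2)) = 12.0
d((30, 10), (24, -13)) = 23.7697
d((30, 10), (-6, 30)) = 41.1825
d((30, 10), (-21, 1)) = 51.788
d((30, 10), (16, 13)) = 14.3178
d((30, 10), (-28, -5)) = 59.9083
d((30, -2), (24, -13)) = 12.53
d((30, -2), (-6, 30)) = 48.1664
d((30, -2), (-21, 1)) = 51.0882
d((30, -2), (16, 13)) = 20.5183
d((30, -2), (-28, -5)) = 58.0775
d((24, -13), (-6, 30)) = 52.4309
d((24, -13), (-21, 1)) = 47.1275
d((24, -13), (16, 13)) = 27.2029
d((24, -13), (-28, -5)) = 52.6118
d((-6, 30), (-21, 1)) = 32.6497
d((-6, 30), (16, 13)) = 27.8029
d((-6, 30), (-28, -5)) = 41.3401
d((-21, 1), (16, 13)) = 38.8973
d((-21, 1), (-28, -5)) = 9.2195 <-- minimum
d((16, 13), (-28, -5)) = 47.5395

Closest pair: (-21, 1) and (-28, -5) with distance 9.2195

The closest pair is (-21, 1) and (-28, -5) with Euclidean distance 9.2195. For 7 points, brute-force pairwise comparison is shown above. For large n, the divide-and-conquer algorithm (sort by x, recurse on halves, check the dividing strip) achieves O(n log n).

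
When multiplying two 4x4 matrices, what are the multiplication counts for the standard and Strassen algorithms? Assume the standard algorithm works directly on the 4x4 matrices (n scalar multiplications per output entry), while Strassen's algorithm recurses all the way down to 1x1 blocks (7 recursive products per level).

Matrix multiplication for 4x4 matrices:

Standard algorithm: 4^3 = 64 multiplications
Strassen's algorithm: 7^(log2(4)) = 7^2 = 49 multiplications
Savings: 64 - 49 = 15 multiplications

Standard: 64 multiplications (4^3). Strassen: 49 multiplications (7^2). Strassen reduces 8 recursive multiplications to 7 at each level.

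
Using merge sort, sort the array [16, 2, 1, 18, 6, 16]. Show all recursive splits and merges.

Merge sort trace:

Split: [16, 2, 1, 18, 6, 16] -> [16, 2, 1] and [18, 6, 16]
  Split: [16, 2, 1] -> [16] and [2, 1]
    Split: [2, 1] -> [2] and [1]
    Merge: [2] + [1] -> [1, 2]
  Merge: [16] + [1, 2] -> [1, 2, 16]
  Split: [18, 6, 16] -> [18] and [6, 16]
    Split: [6, 16] -> [6] and [16]
    Merge: [6] + [16] -> [6, 16]
  Merge: [18] + [6, 16] -> [6, 16, 18]
Merge: [1, 2, 16] + [6, 16, 18] -> [1, 2, 6, 16, 16, 18]

Final sorted array: [1, 2, 6, 16, 16, 18]

The merge sort proceeds by recursively splitting the array and merging sorted halves.
After all merges, the sorted array is [1, 2, 6, 16, 16, 18].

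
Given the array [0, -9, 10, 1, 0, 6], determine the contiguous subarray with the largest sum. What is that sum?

Using Kadane's algorithm on [0, -9, 10, 1, 0, 6]:

Scanning through the array:
Position 1 (value -9): max_ending_here = -9, max_so_far = 0
Position 2 (value 10): max_ending_here = 10, max_so_far = 10
Position 3 (value 1): max_ending_here = 11, max_so_far = 11
Position 4 (value 0): max_ending_here = 11, max_so_far = 11
Position 5 (value 6): max_ending_here = 17, max_so_far = 17

Maximum subarray: [10, 1, 0, 6]
Maximum sum: 17

The maximum subarray is [10, 1, 0, 6] with sum 17. This subarray runs from index 2 to index 5.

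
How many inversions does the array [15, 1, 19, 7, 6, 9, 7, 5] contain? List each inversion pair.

Finding inversions in [15, 1, 19, 7, 6, 9, 7, 5]:

(0, 1): arr[0]=15 > arr[1]=1
(0, 3): arr[0]=15 > arr[3]=7
(0, 4): arr[0]=15 > arr[4]=6
(0, 5): arr[0]=15 > arr[5]=9
(0, 6): arr[0]=15 > arr[6]=7
(0, 7): arr[0]=15 > arr[7]=5
(2, 3): arr[2]=19 > arr[3]=7
(2, 4): arr[2]=19 > arr[4]=6
(2, 5): arr[2]=19 > arr[5]=9
(2, 6): arr[2]=19 > arr[6]=7
(2, 7): arr[2]=19 > arr[7]=5
(3, 4): arr[3]=7 > arr[4]=6
(3, 7): arr[3]=7 > arr[7]=5
(4, 7): arr[4]=6 > arr[7]=5
(5, 6): arr[5]=9 > arr[6]=7
(5, 7): arr[5]=9 > arr[7]=5
(6, 7): arr[6]=7 > arr[7]=5

Total inversions: 17

The array has 17 inversion(s): (0,1), (0,3), (0,4), (0,5), (0,6), (0,7), (2,3), (2,4), (2,5), (2,6), (2,7), (3,4), (3,7), (4,7), (5,6), (5,7), (6,7). Each pair (i,j) satisfies i < j and arr[i] > arr[j].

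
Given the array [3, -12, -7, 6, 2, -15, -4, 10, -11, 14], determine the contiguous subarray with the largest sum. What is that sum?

Using Kadane's algorithm on [3, -12, -7, 6, 2, -15, -4, 10, -11, 14]:

Scanning through the array:
Position 1 (value -12): max_ending_here = -9, max_so_far = 3
Position 2 (value -7): max_ending_here = -7, max_so_far = 3
Position 3 (value 6): max_ending_here = 6, max_so_far = 6
Position 4 (value 2): max_ending_here = 8, max_so_far = 8
Position 5 (value -15): max_ending_here = -7, max_so_far = 8
Position 6 (value -4): max_ending_here = -4, max_so_far = 8
Position 7 (value 10): max_ending_here = 10, max_so_far = 10
Position 8 (value -11): max_ending_here = -1, max_so_far = 10
Position 9 (value 14): max_ending_here = 14, max_so_far = 14

Maximum subarray: [14]
Maximum sum: 14

The maximum subarray is [14] with sum 14. This subarray runs from index 9 to index 9.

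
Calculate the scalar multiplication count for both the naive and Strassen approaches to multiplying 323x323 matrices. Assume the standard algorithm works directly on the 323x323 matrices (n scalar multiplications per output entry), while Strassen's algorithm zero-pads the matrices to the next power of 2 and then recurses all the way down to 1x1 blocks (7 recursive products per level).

Matrix multiplication for 323x323 matrices:

Strassen's algorithm requires power-of-2 dimensions. Pad 323x323 to 512x512 (next power of 2).

Standard algorithm: 323^3 = 33698267 multiplications
Strassen's algorithm: 7^(log2(512)) = 7^9 = 40353607 multiplications
Difference: 33698267 - 40353607 = -6655340 (Strassen uses MORE here due to padding overhead — for small or just-over-power-of-2 n, padding can outweigh the per-level savings)

Standard: 33698267 multiplications (323^3). Strassen: 40353607 multiplications (7^9, after padding to 512x512). Strassen reduces 8 recursive multiplications to 7 at each level.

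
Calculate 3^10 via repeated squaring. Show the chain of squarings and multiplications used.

Computing 3^10 by squaring (build up from 3^1; each line after the first costs one multiplication):

3^1 = 3
3^2 = (3^1)^2 = 3^2 = 9
3^4 = (3^2)^2 = 9^2 = 81
3^5 = 3 * 3^4 = 3 * 81 = 243
3^10 = (3^5)^2 = 243^2 = 59049

Result: 59049
Multiplications needed: 4 (4 lines after 3^1)

3^10 = 59049. Using exponentiation by squaring, this requires 4 multiplications. The key idea: if the exponent is even, square the half-power; if odd, multiply by the base once.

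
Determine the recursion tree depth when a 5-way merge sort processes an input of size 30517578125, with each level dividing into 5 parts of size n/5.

For divide and conquer with division factor 5:

Problem sizes at each level:
Level 0: 30517578125
Level 1: 6103515625
Level 2: 1220703125
Level 3: 244140625
Level 4: 48828125
Level 5: 9765625
Level 6: 1953125
Level 7: 390625
Level 8: 78125
Level 9: 15625
Level 10: 3125
Level 11: 625
Level 12: 125
Level 13: 25
Level 14: 5
Level 15: 1

The root is level 0 and the size-1 base case is level 15 (the tree spans levels 0 through 15, i.e. 16 levels counting the root), so the depth is the number of divisions: log_5(30517578125) = 15

The recursion tree depth is log_5(30517578125) = 15. At each level, the problem size is divided by 5, so it takes 15 divisions to reduce to a base case of size 1. The algorithm makes 5 recursive calls at each level.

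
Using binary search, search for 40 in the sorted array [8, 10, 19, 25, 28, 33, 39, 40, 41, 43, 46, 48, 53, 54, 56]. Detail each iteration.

Binary search for 40 in [8, 10, 19, 25, 28, 33, 39, 40, 41, 43, 46, 48, 53, 54, 56]:

lo=0, hi=14, mid=7, arr[mid]=40 -> Found target at index 7!

Binary search finds 40 at index 7 after 1 comparisons. The search repeatedly halves the search space by comparing with the middle element.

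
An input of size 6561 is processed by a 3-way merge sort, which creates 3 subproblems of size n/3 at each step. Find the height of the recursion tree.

For divide and conquer with division factor 3:

Problem sizes at each level:
Level 0: 6561
Level 1: 2187
Level 2: 729
Level 3: 243
Level 4: 81
Level 5: 27
Level 6: 9
Level 7: 3
Level 8: 1

The root is level 0 and the size-1 base case is level 8 (the tree spans levels 0 through 8, i.e. 9 levels counting the root), so the depth is the number of divisions: log_3(6561) = 8

The recursion tree depth is log_3(6561) = 8. At each level, the problem size is divided by 3, so it takes 8 divisions to reduce to a base case of size 1. The algorithm makes 3 recursive calls at each level.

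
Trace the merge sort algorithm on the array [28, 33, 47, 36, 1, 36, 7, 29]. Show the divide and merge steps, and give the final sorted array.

Merge sort trace:

Split: [28, 33, 47, 36, 1, 36, 7, 29] -> [28, 33, 47, 36] and [1, 36, 7, 29]
  Split: [28, 33, 47, 36] -> [28, 33] and [47, 36]
    Split: [28, 33] -> [28] and [33]
    Merge: [28] + [33] -> [28, 33]
    Split: [47, 36] -> [47] and [36]
    Merge: [47] + [36] -> [36, 47]
  Merge: [28, 33] + [36, 47] -> [28, 33, 36, 47]
  Split: [1, 36, 7, 29] -> [1, 36] and [7, 29]
    Split: [1, 36] -> [1] and [36]
    Merge: [1] + [36] -> [1, 36]
    Split: [7, 29] -> [7] and [29]
    Merge: [7] + [29] -> [7, 29]
  Merge: [1, 36] + [7, 29] -> [1, 7, 29, 36]
Merge: [28, 33, 36, 47] + [1, 7, 29, 36] -> [1, 7, 28, 29, 33, 36, 36, 47]

Final sorted array: [1, 7, 28, 29, 33, 36, 36, 47]

The merge sort proceeds by recursively splitting the array and merging sorted halves.
After all merges, the sorted array is [1, 7, 28, 29, 33, 36, 36, 47].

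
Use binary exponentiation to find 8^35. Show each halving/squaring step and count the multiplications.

Computing 8^35 by squaring (build up from 8^1; each line after the first costs one multiplication):

8^1 = 8
8^2 = (8^1)^2 = 8^2 = 64
8^4 = (8^2)^2 = 64^2 = 4096
8^8 = (8^4)^2 = 4096^2 = 16777216
8^16 = (8^8)^2 = 16777216^2 = 281474976710656
8^17 = 8 * 8^16 = 8 * 281474976710656 = 2251799813685248
8^34 = (8^17)^2 = 2251799813685248^2 = 5070602400912917605986812821504
8^35 = 8 * 8^34 = 8 * 5070602400912917605986812821504 = 40564819207303340847894502572032

Result: 40564819207303340847894502572032
Multiplications needed: 7 (7 lines after 8^1)

8^35 = 40564819207303340847894502572032. Using exponentiation by squaring, this requires 7 multiplications. The key idea: if the exponent is even, square the half-power; if odd, multiply by the base once.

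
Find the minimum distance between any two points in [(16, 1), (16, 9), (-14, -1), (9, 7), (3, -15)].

Computing all pairwise distances among 5 points:

d((16, 1), (16, 9)) = 8.0
d((16, 1), (-14, -1)) = 30.0666
d((16, 1), (9, 7)) = 9.2195
d((16, 1), (3, -15)) = 20.6155
d((16, 9), (-14, -1)) = 31.6228
d((16, 9), (9, 7)) = 7.2801 <-- minimum
d((16, 9), (3, -15)) = 27.2947
d((-14, -1), (9, 7)) = 24.3516
d((-14, -1), (3, -15)) = 22.0227
d((9, 7), (3, -15)) = 22.8035

Closest pair: (16, 9) and (9, 7) with distance 7.2801

The closest pair is (16, 9) and (9, 7) with Euclidean distance 7.2801. For 5 points, brute-force pairwise comparison is shown above. For large n, the divide-and-conquer algorithm (sort by x, recurse on halves, check the dividing strip) achieves O(n log n).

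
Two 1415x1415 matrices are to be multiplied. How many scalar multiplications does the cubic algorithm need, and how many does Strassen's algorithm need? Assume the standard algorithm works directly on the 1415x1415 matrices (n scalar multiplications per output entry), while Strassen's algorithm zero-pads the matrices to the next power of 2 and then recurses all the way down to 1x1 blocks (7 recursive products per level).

Matrix multiplication for 1415x1415 matrices:

Strassen's algorithm requires power-of-2 dimensions. Pad 1415x1415 to 2048x2048 (next power of 2).

Standard algorithm: 1415^3 = 2833148375 multiplications
Strassen's algorithm: 7^(log2(2048)) = 7^11 = 1977326743 multiplications
Savings: 2833148375 - 1977326743 = 855821632 multiplications

Standard: 2833148375 multiplications (1415^3). Strassen: 1977326743 multiplications (7^11, after padding to 2048x2048). Strassen reduces 8 recursive multiplications to 7 at each level.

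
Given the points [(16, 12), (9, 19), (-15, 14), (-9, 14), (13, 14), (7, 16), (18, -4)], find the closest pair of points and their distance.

Computing all pairwise distances among 7 points:

d((16, 12), (9, 19)) = 9.8995
d((16, 12), (-15, 14)) = 31.0644
d((16, 12), (-9, 14)) = 25.0799
d((16, 12), (13, 14)) = 3.6056 <-- minimum
d((16, 12), (7, 16)) = 9.8489
d((16, 12), (18, -4)) = 16.1245
d((9, 19), (-15, 14)) = 24.5153
d((9, 19), (-9, 14)) = 18.6815
d((9, 19), (13, 14)) = 6.4031
d((9, 19), (7, 16)) = 3.6056 <-- minimum
d((9, 19), (18, -4)) = 24.6982
d((-15, 14), (-9, 14)) = 6.0
d((-15, 14), (13, 14)) = 28.0
d((-15, 14), (7, 16)) = 22.0907
d((-15, 14), (18, -4)) = 37.5899
d((-9, 14), (13, 14)) = 22.0
d((-9, 14), (7, 16)) = 16.1245
d((-9, 14), (18, -4)) = 32.45
d((13, 14), (7, 16)) = 6.3246
d((13, 14), (18, -4)) = 18.6815
d((7, 16), (18, -4)) = 22.8254

Minimum distance: 3.6056 (tie among 2 pairs: (16, 12) and (13, 14); (9, 19) and (7, 16))

The minimum Euclidean distance is 3.6056. There is a tie: 2 pairs achieve this minimum — (16, 12) and (13, 14); (9, 19) and (7, 16). Any of these is a valid closest pair. For 7 points, brute-force pairwise comparison is shown above. For large n, the divide-and-conquer algorithm (sort by x, recurse on halves, check the dividing strip) achieves O(n log n).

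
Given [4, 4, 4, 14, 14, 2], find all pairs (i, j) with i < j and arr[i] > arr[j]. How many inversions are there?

Finding inversions in [4, 4, 4, 14, 14, 2]:

(0, 5): arr[0]=4 > arr[5]=2
(1, 5): arr[1]=4 > arr[5]=2
(2, 5): arr[2]=4 > arr[5]=2
(3, 5): arr[3]=14 > arr[5]=2
(4, 5): arr[4]=14 > arr[5]=2

Total inversions: 5

The array has 5 inversion(s): (0,5), (1,5), (2,5), (3,5), (4,5). Each pair (i,j) satisfies i < j and arr[i] > arr[j].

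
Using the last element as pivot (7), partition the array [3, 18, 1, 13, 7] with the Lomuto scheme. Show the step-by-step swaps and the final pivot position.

Lomuto partition with pivot = 7:

Initial array: [3, 18, 1, 13, 7]

arr[0]=3 <= 7: swap with position 0, array becomes [3, 18, 1, 13, 7]
arr[1]=18 > 7: no swap
arr[2]=1 <= 7: swap with position 1, array becomes [3, 1, 18, 13, 7]
arr[3]=13 > 7: no swap

Place pivot at position 2: [3, 1, 7, 13, 18]
Pivot position: 2

After partitioning with pivot 7, the array becomes [3, 1, 7, 13, 18]. The pivot is placed at index 2. All elements to the left of the pivot are <= 7, and all elements to the right are > 7.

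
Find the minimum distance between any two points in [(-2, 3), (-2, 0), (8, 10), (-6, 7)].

Computing all pairwise distances among 4 points:

d((-2, 3), (-2, 0)) = 3.0 <-- minimum
d((-2, 3), (8, 10)) = 12.2066
d((-2, 3), (-6, 7)) = 5.6569
d((-2, 0), (8, 10)) = 14.1421
d((-2, 0), (-6, 7)) = 8.0623
d((8, 10), (-6, 7)) = 14.3178

Closest pair: (-2, 3) and (-2, 0) with distance 3.0

The closest pair is (-2, 3) and (-2, 0) with Euclidean distance 3.0. For 4 points, brute-force pairwise comparison is shown above. For large n, the divide-and-conquer algorithm (sort by x, recurse on halves, check the dividing strip) achieves O(n log n).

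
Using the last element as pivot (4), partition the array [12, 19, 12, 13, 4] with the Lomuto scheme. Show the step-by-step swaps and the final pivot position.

Lomuto partition with pivot = 4:

Initial array: [12, 19, 12, 13, 4]

arr[0]=12 > 4: no swap
arr[1]=19 > 4: no swap
arr[2]=12 > 4: no swap
arr[3]=13 > 4: no swap

Place pivot at position 0: [4, 19, 12, 13, 12]
Pivot position: 0

After partitioning with pivot 4, the array becomes [4, 19, 12, 13, 12]. The pivot is placed at index 0. All elements to the left of the pivot are <= 4, and all elements to the right are > 4.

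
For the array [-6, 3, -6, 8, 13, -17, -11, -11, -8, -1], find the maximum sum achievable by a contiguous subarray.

Using Kadane's algorithm on [-6, 3, -6, 8, 13, -17, -11, -11, -8, -1]:

Scanning through the array:
Position 1 (value 3): max_ending_here = 3, max_so_far = 3
Position 2 (value -6): max_ending_here = -3, max_so_far = 3
Position 3 (value 8): max_ending_here = 8, max_so_far = 8
Position 4 (value 13): max_ending_here = 21, max_so_far = 21
Position 5 (value -17): max_ending_here = 4, max_so_far = 21
Position 6 (value -11): max_ending_here = -7, max_so_far = 21
Position 7 (value -11): max_ending_here = -11, max_so_far = 21
Position 8 (value -8): max_ending_here = -8, max_so_far = 21
Position 9 (value -1): max_ending_here = -1, max_so_far = 21

Maximum subarray: [8, 13]
Maximum sum: 21

The maximum subarray is [8, 13] with sum 21. This subarray runs from index 3 to index 4.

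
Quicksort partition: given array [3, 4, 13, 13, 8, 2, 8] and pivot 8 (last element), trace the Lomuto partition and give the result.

Lomuto partition with pivot = 8:

Initial array: [3, 4, 13, 13, 8, 2, 8]

arr[0]=3 <= 8: swap with position 0, array becomes [3, 4, 13, 13, 8, 2, 8]
arr[1]=4 <= 8: swap with position 1, array becomes [3, 4, 13, 13, 8, 2, 8]
arr[2]=13 > 8: no swap
arr[3]=13 > 8: no swap
arr[4]=8 <= 8: swap with position 2, array becomes [3, 4, 8, 13, 13, 2, 8]
arr[5]=2 <= 8: swap with position 3, array becomes [3, 4, 8, 2, 13, 13, 8]

Place pivot at position 4: [3, 4, 8, 2, 8, 13, 13]
Pivot position: 4

After partitioning with pivot 8, the array becomes [3, 4, 8, 2, 8, 13, 13]. The pivot is placed at index 4. All elements to the left of the pivot are <= 8, and all elements to the right are > 8.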